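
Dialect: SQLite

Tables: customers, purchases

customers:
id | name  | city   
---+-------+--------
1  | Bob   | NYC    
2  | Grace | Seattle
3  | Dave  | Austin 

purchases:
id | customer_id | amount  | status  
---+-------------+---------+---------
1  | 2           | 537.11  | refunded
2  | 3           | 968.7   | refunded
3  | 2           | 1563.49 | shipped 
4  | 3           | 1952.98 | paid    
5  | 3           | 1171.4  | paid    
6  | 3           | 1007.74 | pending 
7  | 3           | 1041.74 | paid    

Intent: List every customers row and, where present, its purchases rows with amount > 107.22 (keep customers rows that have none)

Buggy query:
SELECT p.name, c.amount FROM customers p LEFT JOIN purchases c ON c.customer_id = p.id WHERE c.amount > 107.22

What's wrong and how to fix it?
Bug: A WHERE condition on the right-hand table after LEFT JOIN drops unmatched parents

Fix: Put 'c.amount > 107.22' in the JOIN's ON clause instead of WHERE

Corrected query:
SELECT p.name, c.amount FROM customers p LEFT JOIN purchases c ON c.customer_id = p.id AND c.amount > 107.22

Result:
name  | amount 
------+--------
Bob   | NULL   
Grace | 537.11 
Grace | 1563.49
Dave  | 968.7  
Dave  | 1007.74
Dave  | 1041.74
Dave  | 1171.4 
Dave  | 1952.98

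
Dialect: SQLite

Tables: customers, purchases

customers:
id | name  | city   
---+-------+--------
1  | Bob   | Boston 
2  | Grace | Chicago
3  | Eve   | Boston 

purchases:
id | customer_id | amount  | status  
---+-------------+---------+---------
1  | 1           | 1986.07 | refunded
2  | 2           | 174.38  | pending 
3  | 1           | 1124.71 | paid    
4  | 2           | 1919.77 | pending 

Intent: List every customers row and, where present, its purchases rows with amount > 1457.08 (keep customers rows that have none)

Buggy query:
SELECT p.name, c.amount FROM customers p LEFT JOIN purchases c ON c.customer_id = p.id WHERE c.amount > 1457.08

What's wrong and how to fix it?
Bug: A WHERE condition on the right-hand table after LEFT JOIN drops unmatched parents

Fix: Put 'c.amount > 1457.08' in the JOIN's ON clause instead of WHERE

Corrected query:
SELECT p.name, c.amount FROM customers p LEFT JOIN purchases c ON c.customer_id = p.id AND c.amount > 1457.08

Result:
name  | amount 
------+--------
Bob   | 1986.07
Grace | 1919.77
Eve   | NULL   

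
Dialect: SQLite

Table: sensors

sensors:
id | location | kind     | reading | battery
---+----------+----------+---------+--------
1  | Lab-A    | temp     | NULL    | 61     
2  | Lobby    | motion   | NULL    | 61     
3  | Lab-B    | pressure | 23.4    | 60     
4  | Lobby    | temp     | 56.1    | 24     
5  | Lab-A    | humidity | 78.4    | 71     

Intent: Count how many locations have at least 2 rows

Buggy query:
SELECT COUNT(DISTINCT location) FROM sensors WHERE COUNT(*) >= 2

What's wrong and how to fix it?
Bug: COUNT(*) cannot appear in WHERE; the per-group count doesn't exist yet

Fix: Group first with HAVING COUNT(*) >= 2, then COUNT the resulting groups

Corrected query:
SELECT COUNT(*) FROM (SELECT location FROM sensors GROUP BY location HAVING COUNT(*) >= 2)

Result:
COUNT(*)
--------
2       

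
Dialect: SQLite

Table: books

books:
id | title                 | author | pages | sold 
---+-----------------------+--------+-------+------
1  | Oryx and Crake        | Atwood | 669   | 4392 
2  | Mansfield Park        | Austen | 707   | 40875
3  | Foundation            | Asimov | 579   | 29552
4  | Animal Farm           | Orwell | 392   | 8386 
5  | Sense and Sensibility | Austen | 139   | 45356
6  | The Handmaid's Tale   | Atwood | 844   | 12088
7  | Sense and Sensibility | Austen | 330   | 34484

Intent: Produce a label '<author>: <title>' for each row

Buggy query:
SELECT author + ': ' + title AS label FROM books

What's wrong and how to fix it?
Bug: SQLite uses || for string concatenation; + coerces text to numbers (yielding 0)

Fix: Use the || operator for string concatenation

Corrected query:
SELECT author || ': ' || title AS label FROM books

Result:
label                        
-----------------------------
Atwood: Oryx and Crake       
Austen: Mansfield Park       
Asimov: Foundation           
Orwell: Animal Farm          
Austen: Sense and Sensibility
Atwood: The Handmaid's Tale  
Austen: Sense and Sensibility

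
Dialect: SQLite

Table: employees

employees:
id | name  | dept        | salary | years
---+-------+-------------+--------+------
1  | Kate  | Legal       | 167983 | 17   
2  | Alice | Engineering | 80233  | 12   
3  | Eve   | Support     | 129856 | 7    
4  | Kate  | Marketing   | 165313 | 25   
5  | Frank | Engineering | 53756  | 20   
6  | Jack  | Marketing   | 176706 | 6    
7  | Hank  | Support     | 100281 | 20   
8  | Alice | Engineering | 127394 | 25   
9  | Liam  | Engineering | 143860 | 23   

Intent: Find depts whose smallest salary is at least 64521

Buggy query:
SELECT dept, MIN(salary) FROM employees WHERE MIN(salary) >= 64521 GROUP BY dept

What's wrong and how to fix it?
Bug: MIN() in WHERE is a misuse of aggregate

Fix: Replace WHERE with HAVING after the GROUP BY

Corrected query:
SELECT dept, MIN(salary) FROM employees GROUP BY dept HAVING MIN(salary) >= 64521

Result:
dept      | MIN(salary)
----------+------------
Legal     | 167983     
Marketing | 165313     
Support   | 100281     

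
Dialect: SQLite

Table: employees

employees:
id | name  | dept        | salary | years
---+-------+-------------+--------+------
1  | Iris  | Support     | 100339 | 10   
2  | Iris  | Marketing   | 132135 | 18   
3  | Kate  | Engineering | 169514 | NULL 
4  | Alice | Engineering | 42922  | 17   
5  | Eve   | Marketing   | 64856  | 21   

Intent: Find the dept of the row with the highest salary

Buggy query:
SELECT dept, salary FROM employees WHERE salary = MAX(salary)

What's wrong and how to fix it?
Bug: WHERE is evaluated per row; an aggregate over the whole table isn't defined there

Fix: Use a subquery: WHERE salary = (SELECT MAX(salary) FROM employees)

Corrected query:
SELECT dept, salary FROM employees WHERE salary = (SELECT MAX(salary) FROM employees)

Result:
dept        | salary
------------+-------
Engineering | 169514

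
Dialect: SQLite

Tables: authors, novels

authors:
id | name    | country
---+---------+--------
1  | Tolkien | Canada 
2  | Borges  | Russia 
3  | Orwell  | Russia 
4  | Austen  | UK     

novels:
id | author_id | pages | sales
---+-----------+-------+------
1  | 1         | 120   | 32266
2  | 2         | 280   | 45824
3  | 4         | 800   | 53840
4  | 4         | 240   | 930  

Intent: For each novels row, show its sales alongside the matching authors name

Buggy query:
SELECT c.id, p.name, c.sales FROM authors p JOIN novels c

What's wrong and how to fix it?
Bug: Missing join condition: each novels row is matched to all authors rows instead of just its own

Fix: Specify the join condition linking the foreign key to the parent id

Corrected query:
SELECT c.id, p.name, c.sales FROM authors p JOIN novels c ON c.author_id = p.id

Result:
id | name    | sales
---+---------+------
1  | Tolkien | 32266
2  | Borges  | 45824
3  | Austen  | 53840
4  | Austen  | 930  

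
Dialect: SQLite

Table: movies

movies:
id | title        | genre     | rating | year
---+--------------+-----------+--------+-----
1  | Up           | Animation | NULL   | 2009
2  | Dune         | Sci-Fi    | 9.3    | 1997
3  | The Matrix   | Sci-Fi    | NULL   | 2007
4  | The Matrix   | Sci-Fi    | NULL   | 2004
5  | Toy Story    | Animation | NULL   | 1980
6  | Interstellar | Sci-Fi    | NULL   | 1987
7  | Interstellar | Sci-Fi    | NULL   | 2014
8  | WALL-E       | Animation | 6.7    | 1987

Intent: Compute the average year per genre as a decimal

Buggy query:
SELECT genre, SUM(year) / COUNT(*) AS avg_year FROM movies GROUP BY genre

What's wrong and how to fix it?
Bug: Both operands are integers, so '/' performs integer division and truncates

Fix: Multiply by 1.0 (or CAST to REAL) to force floating-point division

Corrected query:
SELECT genre, SUM(year) * 1.0 / COUNT(*) AS avg_year FROM movies GROUP BY genre

Result:
genre     | avg_year
----------+---------
Animation | 1992    
Sci-Fi    | 2001.8  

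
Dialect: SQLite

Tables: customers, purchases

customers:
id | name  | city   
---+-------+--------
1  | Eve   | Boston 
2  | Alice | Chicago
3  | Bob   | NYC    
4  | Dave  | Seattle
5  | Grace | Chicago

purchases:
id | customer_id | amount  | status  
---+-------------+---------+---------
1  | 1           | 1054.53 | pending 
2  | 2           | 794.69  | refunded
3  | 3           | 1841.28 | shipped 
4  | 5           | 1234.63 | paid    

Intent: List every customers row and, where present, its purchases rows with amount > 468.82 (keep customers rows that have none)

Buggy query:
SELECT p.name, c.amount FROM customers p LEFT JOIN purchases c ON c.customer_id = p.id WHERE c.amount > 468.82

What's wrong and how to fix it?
Bug: A WHERE condition on the right-hand table after LEFT JOIN drops unmatched parents

Fix: Put 'c.amount > 468.82' in the JOIN's ON clause instead of WHERE

Corrected query:
SELECT p.name, c.amount FROM customers p LEFT JOIN purchases c ON c.customer_id = p.id AND c.amount > 468.82

Result:
name  | amount 
------+--------
Eve   | 1054.53
Alice | 794.69 
Bob   | 1841.28
Dave  | NULL   
Grace | 1234.63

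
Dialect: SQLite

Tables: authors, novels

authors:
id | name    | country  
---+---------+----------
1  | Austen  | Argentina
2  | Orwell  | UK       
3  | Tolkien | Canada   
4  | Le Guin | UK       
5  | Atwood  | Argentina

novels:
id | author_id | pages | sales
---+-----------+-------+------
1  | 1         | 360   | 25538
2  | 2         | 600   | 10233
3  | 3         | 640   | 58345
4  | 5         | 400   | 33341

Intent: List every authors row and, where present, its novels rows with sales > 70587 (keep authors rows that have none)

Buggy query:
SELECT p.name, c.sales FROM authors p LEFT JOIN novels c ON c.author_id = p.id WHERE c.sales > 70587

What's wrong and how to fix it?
Bug: Filtering c.sales in WHERE discards the NULL rows produced by LEFT JOIN, turning it into an inner join

Fix: Put 'c.sales > 70587' in the JOIN's ON clause instead of WHERE

Corrected query:
SELECT p.name, c.sales FROM authors p LEFT JOIN novels c ON c.author_id = p.id AND c.sales > 70587

Result:
name    | sales
--------+------
Austen  | NULL 
Orwell  | NULL 
Tolkien | NULL 
Le Guin | NULL 
Atwood  | NULL 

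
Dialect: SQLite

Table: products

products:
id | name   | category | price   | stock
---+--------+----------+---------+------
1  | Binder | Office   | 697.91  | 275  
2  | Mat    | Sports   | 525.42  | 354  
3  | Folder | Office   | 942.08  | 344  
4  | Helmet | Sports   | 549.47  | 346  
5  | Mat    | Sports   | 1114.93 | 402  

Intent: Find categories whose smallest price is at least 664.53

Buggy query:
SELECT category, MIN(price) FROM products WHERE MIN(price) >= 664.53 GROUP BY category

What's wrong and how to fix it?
Bug: MIN() in WHERE is a misuse of aggregate

Fix: Use HAVING for the per-group MIN condition

Corrected query:
SELECT category, MIN(price) FROM products GROUP BY category HAVING MIN(price) >= 664.53

Result:
category | MIN(price)
---------+-----------
Office   | 697.91    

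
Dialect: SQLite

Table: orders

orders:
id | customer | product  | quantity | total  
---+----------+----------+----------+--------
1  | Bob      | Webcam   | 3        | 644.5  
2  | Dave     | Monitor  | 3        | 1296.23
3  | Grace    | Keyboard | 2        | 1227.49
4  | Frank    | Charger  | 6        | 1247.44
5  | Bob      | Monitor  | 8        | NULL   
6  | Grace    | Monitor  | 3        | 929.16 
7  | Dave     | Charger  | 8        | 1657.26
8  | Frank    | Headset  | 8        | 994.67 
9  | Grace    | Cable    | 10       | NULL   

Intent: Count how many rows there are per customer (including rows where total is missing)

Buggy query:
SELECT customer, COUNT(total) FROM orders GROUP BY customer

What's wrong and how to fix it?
Bug: COUNT(column) counts non-NULL values only; rows with NULL total aren't counted

Fix: Replace COUNT(total) with COUNT(*)

Corrected query:
SELECT customer, COUNT(*) FROM orders GROUP BY customer

Result:
customer | COUNT(*)
---------+---------
Bob      | 2       
Dave     | 2       
Frank    | 2       
Grace    | 3       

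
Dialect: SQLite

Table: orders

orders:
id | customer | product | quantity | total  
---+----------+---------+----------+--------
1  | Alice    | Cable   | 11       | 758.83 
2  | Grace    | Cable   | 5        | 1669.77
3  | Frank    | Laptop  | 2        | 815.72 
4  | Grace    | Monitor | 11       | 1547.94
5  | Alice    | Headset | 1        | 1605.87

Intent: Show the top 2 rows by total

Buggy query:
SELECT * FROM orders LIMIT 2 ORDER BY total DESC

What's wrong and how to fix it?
Bug: ORDER BY cannot follow LIMIT; LIMIT is the final clause

Fix: Swap the clauses: ORDER BY first, then LIMIT

Corrected query:
SELECT * FROM orders ORDER BY total DESC LIMIT 2

Result:
id | customer | product | quantity | total  
---+----------+---------+----------+--------
2  | Grace    | Cable   | 5        | 1669.77
5  | Alice    | Headset | 1        | 1605.87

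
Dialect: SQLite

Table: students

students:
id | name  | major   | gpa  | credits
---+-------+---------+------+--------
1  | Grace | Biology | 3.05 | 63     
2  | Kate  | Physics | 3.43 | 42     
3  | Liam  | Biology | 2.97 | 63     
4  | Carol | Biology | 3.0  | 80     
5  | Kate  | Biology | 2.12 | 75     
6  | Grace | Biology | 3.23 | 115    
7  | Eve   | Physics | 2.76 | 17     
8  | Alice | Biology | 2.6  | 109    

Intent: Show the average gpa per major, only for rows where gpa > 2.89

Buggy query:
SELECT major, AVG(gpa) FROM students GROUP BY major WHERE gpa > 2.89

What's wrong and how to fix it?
Bug: WHERE cannot follow GROUP BY

Fix: Place WHERE between FROM and GROUP BY

Corrected query:
SELECT major, AVG(gpa) FROM students WHERE gpa > 2.89 GROUP BY major

Result:
major   | AVG(gpa)
--------+---------
Biology | 3.0625  
Physics | 3.43    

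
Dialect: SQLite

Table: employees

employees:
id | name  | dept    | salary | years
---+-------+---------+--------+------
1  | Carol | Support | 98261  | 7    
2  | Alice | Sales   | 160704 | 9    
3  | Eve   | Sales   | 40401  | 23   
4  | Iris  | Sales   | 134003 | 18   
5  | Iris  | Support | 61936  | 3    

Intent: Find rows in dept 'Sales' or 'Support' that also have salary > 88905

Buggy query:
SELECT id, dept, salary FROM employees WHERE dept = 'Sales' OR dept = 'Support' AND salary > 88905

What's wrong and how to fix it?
Bug: AND binds tighter than OR, so this parses as dept = 'Sales' OR (dept = 'Support' AND salary > 88905)

Fix: Add parentheses around the OR so the AND applies to both alternatives

Corrected query:
SELECT id, dept, salary FROM employees WHERE (dept = 'Sales' OR dept = 'Support') AND salary > 88905

Result:
id | dept    | salary
---+---------+-------
1  | Support | 98261 
2  | Sales   | 160704
4  | Sales   | 134003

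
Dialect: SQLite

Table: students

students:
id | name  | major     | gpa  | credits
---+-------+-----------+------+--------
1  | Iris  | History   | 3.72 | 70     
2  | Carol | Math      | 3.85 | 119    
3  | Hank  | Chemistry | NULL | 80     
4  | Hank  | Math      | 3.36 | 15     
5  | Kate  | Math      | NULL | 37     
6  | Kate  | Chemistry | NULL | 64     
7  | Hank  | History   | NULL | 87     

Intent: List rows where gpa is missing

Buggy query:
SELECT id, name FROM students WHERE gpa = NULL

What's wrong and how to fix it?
Bug: Comparing to NULL with '=' never matches; NULL = NULL is unknown, not true

Fix: Replace '= NULL' with 'IS NULL'

Corrected query:
SELECT id, name FROM students WHERE gpa IS NULL

Result:
id | name
---+-----
3  | Hank
5  | Kate
6  | Kate
7  | Hank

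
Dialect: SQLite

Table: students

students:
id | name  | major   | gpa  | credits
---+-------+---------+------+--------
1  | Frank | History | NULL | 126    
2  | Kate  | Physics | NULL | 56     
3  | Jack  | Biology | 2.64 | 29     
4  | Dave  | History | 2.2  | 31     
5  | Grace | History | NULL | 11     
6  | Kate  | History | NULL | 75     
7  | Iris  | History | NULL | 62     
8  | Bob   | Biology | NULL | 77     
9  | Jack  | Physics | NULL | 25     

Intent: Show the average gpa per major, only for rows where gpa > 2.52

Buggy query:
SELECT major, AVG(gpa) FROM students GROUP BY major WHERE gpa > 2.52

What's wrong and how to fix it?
Bug: Row-level WHERE must come before GROUP BY in the clause order

Fix: Place WHERE between FROM and GROUP BY

Corrected query:
SELECT major, AVG(gpa) FROM students WHERE gpa > 2.52 GROUP BY major

Result:
major   | AVG(gpa)
--------+---------
Biology | 2.64    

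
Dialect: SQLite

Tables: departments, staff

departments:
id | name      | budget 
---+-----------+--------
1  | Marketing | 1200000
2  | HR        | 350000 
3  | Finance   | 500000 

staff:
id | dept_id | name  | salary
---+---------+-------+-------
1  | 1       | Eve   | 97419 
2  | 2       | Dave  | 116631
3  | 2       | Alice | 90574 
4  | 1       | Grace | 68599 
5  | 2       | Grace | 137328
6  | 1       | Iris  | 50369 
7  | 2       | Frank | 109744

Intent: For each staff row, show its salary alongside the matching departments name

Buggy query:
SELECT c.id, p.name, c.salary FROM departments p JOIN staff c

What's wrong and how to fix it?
Bug: Missing join condition: each staff row is matched to all departments rows instead of just its own

Fix: Specify the join condition linking the foreign key to the parent id

Corrected query:
SELECT c.id, p.name, c.salary FROM departments p JOIN staff c ON c.dept_id = p.id

Result:
id | name      | salary
---+-----------+-------
1  | Marketing | 97419 
2  | HR        | 116631
3  | HR        | 90574 
4  | Marketing | 68599 
5  | HR        | 137328
6  | Marketing | 50369 
7  | HR        | 109744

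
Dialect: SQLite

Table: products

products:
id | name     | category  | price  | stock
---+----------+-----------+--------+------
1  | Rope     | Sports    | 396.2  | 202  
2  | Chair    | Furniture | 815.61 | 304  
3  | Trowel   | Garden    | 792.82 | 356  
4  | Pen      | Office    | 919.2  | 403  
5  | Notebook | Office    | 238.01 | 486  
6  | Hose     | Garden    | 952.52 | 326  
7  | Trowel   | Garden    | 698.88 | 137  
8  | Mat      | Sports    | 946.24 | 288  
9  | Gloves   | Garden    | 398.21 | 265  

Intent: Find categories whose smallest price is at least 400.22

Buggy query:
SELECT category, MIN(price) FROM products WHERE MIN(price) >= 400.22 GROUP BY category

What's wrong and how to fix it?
Bug: Aggregates like MIN are computed per group after WHERE runs

Fix: Use HAVING for the per-group MIN condition

Corrected query:
SELECT category, MIN(price) FROM products GROUP BY category HAVING MIN(price) >= 400.22

Result:
category  | MIN(price)
----------+-----------
Furniture | 815.61    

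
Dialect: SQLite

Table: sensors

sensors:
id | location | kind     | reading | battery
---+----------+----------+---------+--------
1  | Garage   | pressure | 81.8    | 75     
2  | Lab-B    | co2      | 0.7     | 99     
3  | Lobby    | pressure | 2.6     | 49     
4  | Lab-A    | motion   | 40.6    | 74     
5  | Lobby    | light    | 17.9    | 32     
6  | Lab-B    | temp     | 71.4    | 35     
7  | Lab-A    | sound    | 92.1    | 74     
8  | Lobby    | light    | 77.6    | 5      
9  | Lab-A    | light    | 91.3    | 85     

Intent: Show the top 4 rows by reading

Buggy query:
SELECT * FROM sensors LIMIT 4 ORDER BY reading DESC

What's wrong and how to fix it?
Bug: ORDER BY cannot follow LIMIT; LIMIT is the final clause

Fix: Sort with ORDER BY, then apply LIMIT

Corrected query:
SELECT * FROM sensors ORDER BY reading DESC LIMIT 4

Result:
id | location | kind     | reading | battery
---+----------+----------+---------+--------
7  | Lab-A    | sound    | 92.1    | 74     
9  | Lab-A    | light    | 91.3    | 85     
1  | Garage   | pressure | 81.8    | 75     
8  | Lobby    | light    | 77.6    | 5      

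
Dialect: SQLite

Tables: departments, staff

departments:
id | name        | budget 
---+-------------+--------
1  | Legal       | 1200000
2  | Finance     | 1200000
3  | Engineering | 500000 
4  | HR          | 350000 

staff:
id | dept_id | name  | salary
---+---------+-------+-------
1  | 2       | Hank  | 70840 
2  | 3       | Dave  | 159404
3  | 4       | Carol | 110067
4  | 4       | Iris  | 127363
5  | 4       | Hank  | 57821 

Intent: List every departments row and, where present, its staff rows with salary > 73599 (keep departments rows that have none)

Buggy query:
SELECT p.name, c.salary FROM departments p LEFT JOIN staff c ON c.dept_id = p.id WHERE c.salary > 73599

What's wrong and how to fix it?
Bug: Filtering c.salary in WHERE discards the NULL rows produced by LEFT JOIN, turning it into an inner join

Fix: Put 'c.salary > 73599' in the JOIN's ON clause instead of WHERE

Corrected query:
SELECT p.name, c.salary FROM departments p LEFT JOIN staff c ON c.dept_id = p.id AND c.salary > 73599

Result:
name        | salary
------------+-------
Legal       | NULL  
Finance     | NULL  
Engineering | 159404
HR          | 110067
HR          | 127363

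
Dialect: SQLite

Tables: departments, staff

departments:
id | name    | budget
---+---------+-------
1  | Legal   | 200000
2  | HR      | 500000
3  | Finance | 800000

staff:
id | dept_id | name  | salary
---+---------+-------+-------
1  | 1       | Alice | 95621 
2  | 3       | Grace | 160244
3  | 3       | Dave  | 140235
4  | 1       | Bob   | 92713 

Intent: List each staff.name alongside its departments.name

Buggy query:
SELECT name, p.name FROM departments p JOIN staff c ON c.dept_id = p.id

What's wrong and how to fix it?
Bug: 'name' exists in both joined tables, so the database can't tell which one is meant

Fix: Prefix ambiguous columns with the table alias

Corrected query:
SELECT c.name, p.name FROM departments p JOIN staff c ON c.dept_id = p.id

Result:
name  | name   
------+--------
Alice | Legal  
Grace | Finance
Dave  | Finance
Bob   | Legal  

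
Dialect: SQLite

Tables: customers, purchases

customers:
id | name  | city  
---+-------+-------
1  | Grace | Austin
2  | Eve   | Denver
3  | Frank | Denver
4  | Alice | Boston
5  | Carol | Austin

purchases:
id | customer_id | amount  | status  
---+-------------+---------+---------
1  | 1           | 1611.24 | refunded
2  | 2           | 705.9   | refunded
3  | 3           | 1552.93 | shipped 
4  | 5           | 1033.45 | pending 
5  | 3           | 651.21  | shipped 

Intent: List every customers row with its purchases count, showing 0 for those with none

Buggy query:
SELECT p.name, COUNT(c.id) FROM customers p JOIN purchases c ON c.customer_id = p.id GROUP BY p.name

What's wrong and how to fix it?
Bug: INNER JOIN drops customers rows that have no matching purchases rows

Fix: Use LEFT JOIN so parents without children still appear (COUNT(c.id) gives 0)

Corrected query:
SELECT p.name, COUNT(c.id) FROM customers p LEFT JOIN purchases c ON c.customer_id = p.id GROUP BY p.name

Result:
name  | COUNT(c.id)
------+------------
Alice | 0          
Carol | 1          
Eve   | 1          
Frank | 2          
Grace | 1          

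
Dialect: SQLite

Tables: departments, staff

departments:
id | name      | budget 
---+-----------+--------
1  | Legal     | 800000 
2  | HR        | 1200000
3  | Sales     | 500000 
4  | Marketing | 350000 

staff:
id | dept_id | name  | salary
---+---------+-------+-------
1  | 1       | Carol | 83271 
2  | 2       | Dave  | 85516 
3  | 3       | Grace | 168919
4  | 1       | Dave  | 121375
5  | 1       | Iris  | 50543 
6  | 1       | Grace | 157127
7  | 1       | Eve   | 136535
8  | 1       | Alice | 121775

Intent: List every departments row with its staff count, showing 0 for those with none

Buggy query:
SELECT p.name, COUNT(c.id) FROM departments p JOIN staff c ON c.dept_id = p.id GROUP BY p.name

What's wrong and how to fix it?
Bug: INNER JOIN drops departments rows that have no matching staff rows

Fix: Use LEFT JOIN so parents without children still appear (COUNT(c.id) gives 0)

Corrected query:
SELECT p.name, COUNT(c.id) FROM departments p LEFT JOIN staff c ON c.dept_id = p.id GROUP BY p.name

Result:
name      | COUNT(c.id)
----------+------------
HR        | 1          
Legal     | 6          
Marketing | 0          
Sales     | 1          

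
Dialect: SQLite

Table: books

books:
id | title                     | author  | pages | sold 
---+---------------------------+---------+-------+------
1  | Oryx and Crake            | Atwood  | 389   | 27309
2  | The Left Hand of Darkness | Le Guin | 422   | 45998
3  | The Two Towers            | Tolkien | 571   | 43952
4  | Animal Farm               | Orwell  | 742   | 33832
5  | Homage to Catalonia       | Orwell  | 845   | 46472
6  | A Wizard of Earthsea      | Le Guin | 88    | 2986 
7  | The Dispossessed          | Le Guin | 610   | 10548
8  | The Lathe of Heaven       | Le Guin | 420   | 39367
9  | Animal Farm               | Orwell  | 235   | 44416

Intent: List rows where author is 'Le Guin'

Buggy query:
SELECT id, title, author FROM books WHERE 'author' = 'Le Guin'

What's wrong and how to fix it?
Bug: 'author' in single quotes is a string literal, not the column; the comparison is literal-vs-literal and never true

Fix: Reference the column as author without single quotes

Corrected query:
SELECT id, title, author FROM books WHERE author = 'Le Guin'

Result:
id | title                     | author 
---+---------------------------+--------
2  | The Left Hand of Darkness | Le Guin
6  | A Wizard of Earthsea      | Le Guin
7  | The Dispossessed          | Le Guin
8  | The Lathe of Heaven       | Le Guin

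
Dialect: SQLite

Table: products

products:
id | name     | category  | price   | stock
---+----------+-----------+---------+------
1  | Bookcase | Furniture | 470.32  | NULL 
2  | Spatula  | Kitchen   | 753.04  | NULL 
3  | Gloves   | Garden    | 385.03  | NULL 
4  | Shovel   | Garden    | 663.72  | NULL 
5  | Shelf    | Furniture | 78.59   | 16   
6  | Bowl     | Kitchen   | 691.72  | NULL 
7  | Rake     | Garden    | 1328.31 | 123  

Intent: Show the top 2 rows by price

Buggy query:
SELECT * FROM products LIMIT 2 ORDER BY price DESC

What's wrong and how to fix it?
Bug: LIMIT must come after ORDER BY

Fix: Swap the clauses: ORDER BY first, then LIMIT

Corrected query:
SELECT * FROM products ORDER BY price DESC LIMIT 2

Result:
id | name    | category | price   | stock
---+---------+----------+---------+------
7  | Rake    | Garden   | 1328.31 | 123  
2  | Spatula | Kitchen  | 753.04  | NULL 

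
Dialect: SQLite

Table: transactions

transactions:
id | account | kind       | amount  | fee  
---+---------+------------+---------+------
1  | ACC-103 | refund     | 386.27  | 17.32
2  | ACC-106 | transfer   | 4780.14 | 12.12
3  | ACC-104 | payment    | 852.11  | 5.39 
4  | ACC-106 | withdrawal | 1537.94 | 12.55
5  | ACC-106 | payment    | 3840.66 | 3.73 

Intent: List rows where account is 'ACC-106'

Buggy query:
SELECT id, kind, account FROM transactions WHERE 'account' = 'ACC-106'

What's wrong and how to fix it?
Bug: 'account' in single quotes is a string literal, not the column; the comparison is literal-vs-literal and never true

Fix: Remove the quotes around the column name (or use double quotes for an identifier)

Corrected query:
SELECT id, kind, account FROM transactions WHERE account = 'ACC-106'

Result:
id | kind       | account
---+------------+--------
2  | transfer   | ACC-106
4  | withdrawal | ACC-106
5  | payment    | ACC-106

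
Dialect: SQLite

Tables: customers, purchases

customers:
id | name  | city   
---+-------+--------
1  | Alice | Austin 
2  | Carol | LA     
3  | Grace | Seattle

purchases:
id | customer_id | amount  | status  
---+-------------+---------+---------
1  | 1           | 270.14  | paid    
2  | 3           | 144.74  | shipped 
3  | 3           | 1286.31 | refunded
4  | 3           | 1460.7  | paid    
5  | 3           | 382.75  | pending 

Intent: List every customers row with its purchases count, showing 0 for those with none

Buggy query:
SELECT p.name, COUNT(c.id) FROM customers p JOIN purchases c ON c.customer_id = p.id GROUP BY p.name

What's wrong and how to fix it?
Bug: INNER JOIN drops customers rows that have no matching purchases rows

Fix: Use LEFT JOIN so parents without children still appear (COUNT(c.id) gives 0)

Corrected query:
SELECT p.name, COUNT(c.id) FROM customers p LEFT JOIN purchases c ON c.customer_id = p.id GROUP BY p.name

Result:
name  | COUNT(c.id)
------+------------
Alice | 1          
Carol | 0          
Grace | 4          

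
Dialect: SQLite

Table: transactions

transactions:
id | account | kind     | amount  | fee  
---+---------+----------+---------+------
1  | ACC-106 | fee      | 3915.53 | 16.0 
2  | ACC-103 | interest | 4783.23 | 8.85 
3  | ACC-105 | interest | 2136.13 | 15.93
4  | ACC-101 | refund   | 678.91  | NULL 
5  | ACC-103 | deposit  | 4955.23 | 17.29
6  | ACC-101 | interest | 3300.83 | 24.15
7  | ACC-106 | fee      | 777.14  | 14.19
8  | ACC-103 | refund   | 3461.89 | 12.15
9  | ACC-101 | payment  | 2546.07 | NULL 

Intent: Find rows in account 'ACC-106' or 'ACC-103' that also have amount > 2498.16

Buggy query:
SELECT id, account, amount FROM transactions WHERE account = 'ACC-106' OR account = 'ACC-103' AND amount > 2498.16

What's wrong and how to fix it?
Bug: AND binds tighter than OR, so this parses as account = 'ACC-106' OR (account = 'ACC-103' AND amount > 2498.16)

Fix: Group the OR with parentheses (or use IN), then AND the threshold

Corrected query:
SELECT id, account, amount FROM transactions WHERE (account = 'ACC-106' OR account = 'ACC-103') AND amount > 2498.16

Result:
id | account | amount 
---+---------+--------
1  | ACC-106 | 3915.53
2  | ACC-103 | 4783.23
5  | ACC-103 | 4955.23
8  | ACC-103 | 3461.89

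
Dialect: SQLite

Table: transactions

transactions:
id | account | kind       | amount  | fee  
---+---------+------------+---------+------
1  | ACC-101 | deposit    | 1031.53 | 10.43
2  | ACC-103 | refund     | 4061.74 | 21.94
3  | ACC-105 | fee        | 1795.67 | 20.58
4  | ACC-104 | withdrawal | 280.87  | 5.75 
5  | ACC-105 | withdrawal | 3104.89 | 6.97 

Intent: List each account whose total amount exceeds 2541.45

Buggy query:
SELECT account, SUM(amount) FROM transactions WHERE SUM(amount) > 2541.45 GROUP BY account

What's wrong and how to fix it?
Bug: WHERE runs before GROUP BY, so aggregates aren't available there

Fix: Use HAVING (which filters groups after aggregation) instead of WHERE

Corrected query:
SELECT account, SUM(amount) FROM transactions GROUP BY account HAVING SUM(amount) > 2541.45

Result:
account | SUM(amount)
--------+------------
ACC-103 | 4061.74    
ACC-105 | 4900.56    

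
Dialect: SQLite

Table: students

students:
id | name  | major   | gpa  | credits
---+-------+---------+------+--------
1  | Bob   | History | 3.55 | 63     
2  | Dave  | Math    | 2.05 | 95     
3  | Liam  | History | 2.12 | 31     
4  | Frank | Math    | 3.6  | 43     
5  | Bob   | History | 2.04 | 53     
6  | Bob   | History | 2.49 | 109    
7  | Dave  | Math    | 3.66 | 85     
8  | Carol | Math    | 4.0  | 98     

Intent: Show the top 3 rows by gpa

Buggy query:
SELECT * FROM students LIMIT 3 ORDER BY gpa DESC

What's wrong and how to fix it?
Bug: ORDER BY cannot follow LIMIT; LIMIT is the final clause

Fix: Sort with ORDER BY, then apply LIMIT

Corrected query:
SELECT * FROM students ORDER BY gpa DESC LIMIT 3

Result:
id | name  | major | gpa  | credits
---+-------+-------+------+--------
8  | Carol | Math  | 4    | 98     
7  | Dave  | Math  | 3.66 | 85     
4  | Frank | Math  | 3.6  | 43     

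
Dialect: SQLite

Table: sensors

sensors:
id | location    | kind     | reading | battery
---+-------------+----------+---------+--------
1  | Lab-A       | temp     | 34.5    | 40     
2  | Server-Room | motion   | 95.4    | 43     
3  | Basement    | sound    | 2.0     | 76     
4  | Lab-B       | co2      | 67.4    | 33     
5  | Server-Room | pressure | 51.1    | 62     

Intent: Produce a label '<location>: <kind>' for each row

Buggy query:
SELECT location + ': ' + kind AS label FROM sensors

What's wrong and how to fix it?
Bug: SQLite uses || for string concatenation; + coerces text to numbers (yielding 0)

Fix: Replace + with || to concatenate text

Corrected query:
SELECT location || ': ' || kind AS label FROM sensors

Result:
label                
---------------------
Lab-A: temp          
Server-Room: motion  
Basement: sound      
Lab-B: co2           
Server-Room: pressure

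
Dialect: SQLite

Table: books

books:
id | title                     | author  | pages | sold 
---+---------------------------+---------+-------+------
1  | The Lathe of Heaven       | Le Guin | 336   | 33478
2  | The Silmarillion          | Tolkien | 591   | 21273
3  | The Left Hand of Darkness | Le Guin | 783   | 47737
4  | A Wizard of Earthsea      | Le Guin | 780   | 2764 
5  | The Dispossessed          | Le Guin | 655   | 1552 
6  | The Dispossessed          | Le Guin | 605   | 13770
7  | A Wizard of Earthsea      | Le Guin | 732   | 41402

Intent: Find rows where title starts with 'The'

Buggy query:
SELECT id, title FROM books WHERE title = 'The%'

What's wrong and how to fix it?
Bug: '=' compares the literal string including the % character; pattern matching needs LIKE

Fix: Replace '=' with LIKE so 'The%' is treated as a pattern

Corrected query:
SELECT id, title FROM books WHERE title LIKE 'The%'

Result:
id | title                    
---+--------------------------
1  | The Lathe of Heaven      
2  | The Silmarillion         
3  | The Left Hand of Darkness
5  | The Dispossessed         
6  | The Dispossessed         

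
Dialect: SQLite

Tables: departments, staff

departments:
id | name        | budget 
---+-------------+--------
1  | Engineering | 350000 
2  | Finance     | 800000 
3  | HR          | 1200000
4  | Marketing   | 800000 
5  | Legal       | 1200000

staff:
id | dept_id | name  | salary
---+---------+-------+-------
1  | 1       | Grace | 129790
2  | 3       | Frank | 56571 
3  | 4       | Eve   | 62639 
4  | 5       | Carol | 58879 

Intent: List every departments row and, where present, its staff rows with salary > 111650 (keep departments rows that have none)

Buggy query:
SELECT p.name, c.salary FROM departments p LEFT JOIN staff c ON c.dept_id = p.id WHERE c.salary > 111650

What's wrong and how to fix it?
Bug: A WHERE condition on the right-hand table after LEFT JOIN drops unmatched parents

Fix: Move the right-table condition into the ON clause so unmatched parents are kept

Corrected query:
SELECT p.name, c.salary FROM departments p LEFT JOIN staff c ON c.dept_id = p.id AND c.salary > 111650

Result:
name        | salary
------------+-------
Engineering | 129790
Finance     | NULL  
HR          | NULL  
Marketing   | NULL  
Legal       | NULL  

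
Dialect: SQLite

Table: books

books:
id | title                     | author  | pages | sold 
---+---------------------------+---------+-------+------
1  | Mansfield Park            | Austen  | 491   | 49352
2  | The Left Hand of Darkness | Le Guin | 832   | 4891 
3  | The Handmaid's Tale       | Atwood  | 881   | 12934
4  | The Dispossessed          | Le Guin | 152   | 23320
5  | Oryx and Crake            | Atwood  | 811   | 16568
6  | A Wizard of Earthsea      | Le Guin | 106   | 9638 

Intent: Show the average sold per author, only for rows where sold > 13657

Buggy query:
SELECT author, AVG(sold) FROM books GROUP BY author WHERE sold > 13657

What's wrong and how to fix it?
Bug: WHERE cannot follow GROUP BY

Fix: Move the WHERE clause before GROUP BY

Corrected query:
SELECT author, AVG(sold) FROM books WHERE sold > 13657 GROUP BY author

Result:
author  | AVG(sold)
--------+----------
Atwood  | 16568    
Austen  | 49352    
Le Guin | 23320    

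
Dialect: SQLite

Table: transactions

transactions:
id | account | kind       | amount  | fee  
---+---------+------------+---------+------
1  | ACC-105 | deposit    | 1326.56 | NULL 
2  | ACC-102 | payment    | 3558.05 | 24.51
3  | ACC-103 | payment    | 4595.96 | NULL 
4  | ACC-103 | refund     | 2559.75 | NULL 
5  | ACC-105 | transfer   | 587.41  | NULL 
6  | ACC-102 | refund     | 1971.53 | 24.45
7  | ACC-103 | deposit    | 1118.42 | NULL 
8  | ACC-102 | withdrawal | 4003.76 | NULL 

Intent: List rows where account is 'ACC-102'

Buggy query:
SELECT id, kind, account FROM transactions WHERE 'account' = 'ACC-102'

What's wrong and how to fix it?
Bug: Single quotes denote string literals in SQL; the column name is being compared as a constant string

Fix: Remove the quotes around the column name (or use double quotes for an identifier)

Corrected query:
SELECT id, kind, account FROM transactions WHERE account = 'ACC-102'

Result:
id | kind       | account
---+------------+--------
2  | payment    | ACC-102
6  | refund     | ACC-102
8  | withdrawal | ACC-102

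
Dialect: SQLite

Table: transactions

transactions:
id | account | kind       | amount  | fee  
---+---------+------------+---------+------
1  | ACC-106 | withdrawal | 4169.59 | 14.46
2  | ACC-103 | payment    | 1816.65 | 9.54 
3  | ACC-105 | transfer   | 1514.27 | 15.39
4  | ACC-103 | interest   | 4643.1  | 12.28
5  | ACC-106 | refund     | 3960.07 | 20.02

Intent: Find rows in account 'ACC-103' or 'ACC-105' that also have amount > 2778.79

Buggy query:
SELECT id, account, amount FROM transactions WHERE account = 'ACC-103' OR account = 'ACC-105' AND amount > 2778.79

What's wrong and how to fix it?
Bug: Without parentheses, AND is evaluated before OR, so the amount filter only applies to the 'ACC-105' branch

Fix: Add parentheses around the OR so the AND applies to both alternatives

Corrected query:
SELECT id, account, amount FROM transactions WHERE (account = 'ACC-103' OR account = 'ACC-105') AND amount > 2778.79

Result:
id | account | amount
---+---------+-------
4  | ACC-103 | 4643.1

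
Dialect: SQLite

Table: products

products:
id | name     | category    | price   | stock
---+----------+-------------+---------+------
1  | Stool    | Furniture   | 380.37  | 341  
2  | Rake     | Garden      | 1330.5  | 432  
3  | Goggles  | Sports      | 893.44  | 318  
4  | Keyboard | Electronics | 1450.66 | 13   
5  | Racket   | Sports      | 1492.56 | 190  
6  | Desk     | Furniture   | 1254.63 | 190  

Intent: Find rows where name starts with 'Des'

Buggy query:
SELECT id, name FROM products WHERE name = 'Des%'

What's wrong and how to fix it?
Bug: '=' compares the literal string including the % character; pattern matching needs LIKE

Fix: Replace '=' with LIKE so 'Des%' is treated as a pattern

Corrected query:
SELECT id, name FROM products WHERE name LIKE 'Des%'

Result:
id | name
---+-----
6  | Desk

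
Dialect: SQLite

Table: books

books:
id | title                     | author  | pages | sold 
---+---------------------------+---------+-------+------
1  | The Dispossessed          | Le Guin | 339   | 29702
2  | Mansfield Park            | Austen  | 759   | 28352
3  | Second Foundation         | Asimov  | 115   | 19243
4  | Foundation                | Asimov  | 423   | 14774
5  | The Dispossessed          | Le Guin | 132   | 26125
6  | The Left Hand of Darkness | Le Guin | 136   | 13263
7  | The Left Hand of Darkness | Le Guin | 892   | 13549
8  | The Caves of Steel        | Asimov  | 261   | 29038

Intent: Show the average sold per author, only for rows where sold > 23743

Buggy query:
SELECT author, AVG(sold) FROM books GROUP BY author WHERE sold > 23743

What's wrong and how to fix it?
Bug: Row-level WHERE must come before GROUP BY in the clause order

Fix: Move the WHERE clause before GROUP BY

Corrected query:
SELECT author, AVG(sold) FROM books WHERE sold > 23743 GROUP BY author

Result:
author  | AVG(sold)
--------+----------
Asimov  | 29038    
Austen  | 28352    
Le Guin | 27913.5  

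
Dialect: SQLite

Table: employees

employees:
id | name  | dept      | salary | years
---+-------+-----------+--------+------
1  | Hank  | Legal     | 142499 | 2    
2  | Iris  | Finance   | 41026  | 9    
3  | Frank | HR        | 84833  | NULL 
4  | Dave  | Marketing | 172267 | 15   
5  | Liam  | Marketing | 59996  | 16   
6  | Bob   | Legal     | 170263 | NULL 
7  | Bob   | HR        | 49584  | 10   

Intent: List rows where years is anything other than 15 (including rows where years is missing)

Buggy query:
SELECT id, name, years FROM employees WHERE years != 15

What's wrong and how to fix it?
Bug: 'years != 15' is unknown when years is NULL, so NULL rows are silently excluded

Fix: Handle NULL separately with IS NULL alongside the inequality

Corrected query:
SELECT id, name, years FROM employees WHERE years != 15 OR years IS NULL

Result:
id | name  | years
---+-------+------
1  | Hank  | 2    
2  | Iris  | 9    
3  | Frank | NULL 
5  | Liam  | 16   
6  | Bob   | NULL 
7  | Bob   | 10   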